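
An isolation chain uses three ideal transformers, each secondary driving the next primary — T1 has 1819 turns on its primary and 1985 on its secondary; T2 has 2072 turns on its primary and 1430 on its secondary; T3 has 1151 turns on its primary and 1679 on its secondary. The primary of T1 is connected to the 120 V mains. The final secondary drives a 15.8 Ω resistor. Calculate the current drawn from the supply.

I_supply ≈ 9.17 A

After T1: V = 120.00 × 1985/1819 = 130.95 V.
After T2: V = 130.95 × 1430/2072 = 90.376 V.
After T3: V = 90.376 × 1679/1151 = 131.83 V.
I_load = 131.83/15.8 = 8.3440 A, so P_out = 131.83 × 8.3440 = 1100.0 W.
All ideal ⇒ P_in = P_out, so I_supply = 1100.0/120 = 9.17 A.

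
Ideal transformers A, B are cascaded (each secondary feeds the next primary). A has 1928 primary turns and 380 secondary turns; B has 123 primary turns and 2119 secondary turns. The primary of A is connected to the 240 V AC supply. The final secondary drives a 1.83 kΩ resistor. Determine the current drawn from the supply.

I_supply ≈ 1.51 A

Secondary of A: V = 240.00 × 380/1928 = 47.303 V.
Secondary of B: V = 47.303 × 2119/123 = 814.92 V.
I_load = 814.92/1830 = 0.44531 A, so P_out = 814.92 × 0.44531 = 362.89 W.
All ideal ⇒ P_in = P_out, so I_supply = 362.89/240 = 1.51 A.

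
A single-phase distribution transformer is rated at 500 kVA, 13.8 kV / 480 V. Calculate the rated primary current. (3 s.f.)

I_p = S/V_p = 500000/13800 = 36.2 A.

I_p ≈ 36.2 A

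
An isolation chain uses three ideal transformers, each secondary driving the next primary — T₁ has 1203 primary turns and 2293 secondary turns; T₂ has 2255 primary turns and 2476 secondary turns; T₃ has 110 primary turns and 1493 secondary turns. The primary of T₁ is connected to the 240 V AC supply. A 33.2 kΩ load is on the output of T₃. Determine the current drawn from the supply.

I_supply ≈ 5.83 A

After T₁: V = 240.00 × 2293/1203 = 457.46 V.
After T₂: V = 457.46 × 2476/2255 = 502.29 V.
After T₃: V = 502.29 × 1493/110 = 6817.4 V.
I_load = 6817.4/33200 = 0.20534 A, so P_out = 6817.4 × 0.20534 = 1399.9 W.
All ideal ⇒ P_in = P_out, so I_supply = 1399.9/240 = 5.83 A.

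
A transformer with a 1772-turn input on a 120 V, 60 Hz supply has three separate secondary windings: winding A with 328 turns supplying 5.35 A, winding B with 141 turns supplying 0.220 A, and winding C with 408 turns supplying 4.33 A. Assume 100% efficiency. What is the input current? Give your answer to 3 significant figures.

I_in ≈ 2.00 A

V_A = 120 × 328/1772 = 22.212 V; V_B = 120 × 141/1772 = 9.5485 V; V_C = 120 × 408/1772 = 27.630 V.
P_out = V_A I_A + V_B I_B + V_C I_C = 22.212×5.35 + 9.5485×0.220 + 27.630×4.33 = 118.84 + 2.1007 + 119.64 = 240.57 W.
Ideal ⇒ P_in = P_out, so I_in = P_out/V_in = 240.57/120 = 2.00 A.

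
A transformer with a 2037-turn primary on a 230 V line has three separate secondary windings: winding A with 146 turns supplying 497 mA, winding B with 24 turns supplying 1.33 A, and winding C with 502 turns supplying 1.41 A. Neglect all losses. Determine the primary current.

I_p ≈ 0.399 A

V_A = 230 × 146/2037 = 16.485 V; V_B = 230 × 24/2037 = 2.7099 V; V_C = 230 × 502/2037 = 56.681 V.
P_out = V_A I_A + V_B I_B + V_C I_C = 16.485×0.497 + 2.7099×1.33 + 56.681×1.41 = 8.1931 + 3.6041 + 79.921 = 91.718 W.
Ideal ⇒ P_in = P_out, so I_p = P_out/V_p = 91.718/230 = 0.399 A.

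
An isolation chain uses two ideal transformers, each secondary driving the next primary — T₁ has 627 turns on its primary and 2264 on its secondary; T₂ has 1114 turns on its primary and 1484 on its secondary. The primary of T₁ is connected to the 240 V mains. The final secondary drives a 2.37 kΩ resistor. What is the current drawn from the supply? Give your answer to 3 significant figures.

I_supply ≈ 2.34 A

After T₁: V = 240.00 × 2264/627 = 866.60 V.
After T₂: V = 866.60 × 1484/1114 = 1154.4 V.
I_load = 1154.4/2370 = 0.48710 A, so P_out = 1154.4 × 0.48710 = 562.33 W.
All ideal ⇒ P_in = P_out, so I_supply = 562.33/240 = 2.34 A.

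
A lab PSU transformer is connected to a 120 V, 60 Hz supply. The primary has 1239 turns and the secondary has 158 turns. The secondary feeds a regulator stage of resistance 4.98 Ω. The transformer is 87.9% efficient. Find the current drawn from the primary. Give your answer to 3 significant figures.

V_s = 120 × 158/1239 = 15.303 V.
I_s = V_s/R = 15.303/4.98 = 3.0728 A.
P_out = V_s I_s = 15.303 × 3.0728 = 47.022 W.
P_in = P_out/η = 47.022/0.879 = 53.495 W.
I_p = P_in/V_p = 53.495/120 = 0.446 A.

I_p ≈ 0.446 A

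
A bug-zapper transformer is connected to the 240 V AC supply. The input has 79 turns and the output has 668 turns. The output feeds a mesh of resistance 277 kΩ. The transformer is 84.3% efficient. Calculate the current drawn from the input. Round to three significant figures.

V_out = 240 × 668/79 = 2029.4 V.
I_out = V_out/R = 2029.4/277000 = 0.0073262 A.
P_out = V_out I_out = 2029.4 × 0.0073262 = 14.868 W.
P_in = P_out/η = 14.868/0.843 = 17.637 W.
I_in = P_in/V_in = 17.637/240 = 0.0735 A.

I_in ≈ 0.0735 A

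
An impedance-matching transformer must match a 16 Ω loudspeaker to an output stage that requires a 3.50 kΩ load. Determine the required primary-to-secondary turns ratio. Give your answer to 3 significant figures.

N_p/N_s ≈ 14.8

Z_p/Z_s = (N_p/N_s)², so N_p/N_s = √(3500/16) = √219 = 14.8.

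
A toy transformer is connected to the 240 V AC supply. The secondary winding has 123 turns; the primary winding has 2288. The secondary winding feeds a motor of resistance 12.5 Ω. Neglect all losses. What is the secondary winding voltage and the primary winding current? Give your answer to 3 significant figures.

V_s ≈ 12.9 V, I_p ≈ 0.0555 A

V_s = V_p × N_s/N_p = 240 × 123/2288 = 12.902 V.
I_s = V_s/R = 12.902/12.5 = 1.0322 A.
I_p = I_s × N_s/N_p = 1.0322 × 123/2288 = 0.0555 A.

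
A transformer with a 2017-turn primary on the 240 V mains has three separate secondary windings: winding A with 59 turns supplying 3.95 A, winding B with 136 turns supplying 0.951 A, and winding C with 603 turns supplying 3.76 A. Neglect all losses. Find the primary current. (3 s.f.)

V_A = 240 × 59/2017 = 7.0203 V; V_B = 240 × 136/2017 = 16.182 V; V_C = 240 × 603/2017 = 71.750 V.
P_out = V_A I_A + V_B I_B + V_C I_C = 7.0203×3.95 + 16.182×0.951 + 71.750×3.76 = 27.730 + 15.390 + 269.78 = 312.90 W.
Ideal ⇒ P_in = P_out, so I_p = P_out/V_p = 312.90/240 = 1.30 A.

I_p ≈ 1.30 A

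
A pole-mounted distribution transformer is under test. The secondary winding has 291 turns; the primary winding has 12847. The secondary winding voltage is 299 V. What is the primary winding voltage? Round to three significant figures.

V_p/V_s = N_p/N_s, so V_p = 299 × 12847/291 = 13200 V.

V_p ≈ 13200 V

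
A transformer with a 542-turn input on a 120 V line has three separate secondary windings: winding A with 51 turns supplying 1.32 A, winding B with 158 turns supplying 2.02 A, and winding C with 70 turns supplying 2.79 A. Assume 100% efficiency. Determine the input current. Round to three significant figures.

I_in ≈ 1.07 A

V_A = 120 × 51/542 = 11.292 V; V_B = 120 × 158/542 = 34.982 V; V_C = 120 × 70/542 = 15.498 V.
P_out = V_A I_A + V_B I_B + V_C I_C = 11.292×1.32 + 34.982×2.02 + 15.498×2.79 = 14.905 + 70.663 + 43.240 = 128.81 W.
Ideal ⇒ P_in = P_out, so I_in = P_out/V_in = 128.81/120 = 1.07 A.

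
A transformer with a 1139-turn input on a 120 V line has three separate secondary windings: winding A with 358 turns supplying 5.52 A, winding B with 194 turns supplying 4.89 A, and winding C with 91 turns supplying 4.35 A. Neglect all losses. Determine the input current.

V_A = 120 × 358/1139 = 37.717 V; V_B = 120 × 194/1139 = 20.439 V; V_C = 120 × 91/1139 = 9.5874 V.
P_out = V_A I_A + V_B I_B + V_C I_C = 37.717×5.52 + 20.439×4.89 + 9.5874×4.35 = 208.20 + 99.947 + 41.705 = 349.85 W.
Ideal ⇒ P_in = P_out, so I_in = P_out/V_in = 349.85/120 = 2.92 A.

I_in ≈ 2.92 A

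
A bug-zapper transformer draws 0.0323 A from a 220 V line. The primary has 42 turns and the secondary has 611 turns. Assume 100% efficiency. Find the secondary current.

I_s ≈ 0.00222 A

I_s/I_p = N_p/N_s, so I_s = 0.0323 × 42/611 = 0.00222 A.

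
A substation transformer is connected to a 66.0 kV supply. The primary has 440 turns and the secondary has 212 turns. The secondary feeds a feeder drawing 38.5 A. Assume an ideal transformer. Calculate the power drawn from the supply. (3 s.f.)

I_p = I_s × N_s/N_p = 38.5 × 212/440 = 18.550 A.
P = V_p I_p = 66000 × 18.550 = 1.22×10^6 W.

P ≈ 1.22×10^6 W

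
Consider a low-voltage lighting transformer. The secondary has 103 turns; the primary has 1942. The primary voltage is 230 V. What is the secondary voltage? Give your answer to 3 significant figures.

V_s ≈ 12.2 V

V_s/V_p = N_s/N_p, so V_s = 230 × 103/1942 = 12.2 V.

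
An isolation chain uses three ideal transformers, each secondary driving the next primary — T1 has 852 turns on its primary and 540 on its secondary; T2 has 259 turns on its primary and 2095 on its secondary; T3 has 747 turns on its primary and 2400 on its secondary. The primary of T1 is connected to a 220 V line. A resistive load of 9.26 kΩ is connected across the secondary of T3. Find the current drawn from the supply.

After T1: V = 220.00 × 540/852 = 139.44 V.
After T2: V = 139.44 × 2095/259 = 1127.9 V.
After T3: V = 1127.9 × 2400/747 = 3623.7 V.
I_load = 3623.7/9260 = 0.39133 A, so P_out = 3623.7 × 0.39133 = 1418.1 W.
All ideal ⇒ P_in = P_out, so I_supply = 1418.1/220 = 6.45 A.

I_supply ≈ 6.45 A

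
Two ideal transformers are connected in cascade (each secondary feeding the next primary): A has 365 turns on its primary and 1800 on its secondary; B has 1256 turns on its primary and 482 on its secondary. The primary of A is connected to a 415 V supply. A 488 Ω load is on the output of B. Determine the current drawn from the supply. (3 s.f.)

Secondary of A: V = 415.00 × 1800/365 = 2046.6 V.
Secondary of B: V = 2046.6 × 482/1256 = 785.39 V.
I_load = 785.39/488 = 1.6094 A, so P_out = 785.39 × 1.6094 = 1264.0 W.
All ideal ⇒ P_in = P_out, so I_supply = 1264.0/415 = 3.05 A.

I_supply ≈ 3.05 A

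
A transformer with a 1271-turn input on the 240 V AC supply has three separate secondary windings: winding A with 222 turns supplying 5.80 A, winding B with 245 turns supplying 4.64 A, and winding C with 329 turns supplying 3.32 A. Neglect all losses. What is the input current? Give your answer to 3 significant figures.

V_A = 240 × 222/1271 = 41.920 V; V_B = 240 × 245/1271 = 46.263 V; V_C = 240 × 329/1271 = 62.124 V.
P_out = V_A I_A + V_B I_B + V_C I_C = 41.920×5.80 + 46.263×4.64 + 62.124×3.32 = 243.13 + 214.66 + 206.25 = 664.05 W.
Ideal ⇒ P_in = P_out, so I_in = P_out/V_in = 664.05/240 = 2.77 A.

I_in ≈ 2.77 A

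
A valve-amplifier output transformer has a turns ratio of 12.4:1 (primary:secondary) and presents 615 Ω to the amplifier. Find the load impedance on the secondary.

Z_s ≈ 4.00 Ω

Z_s = Z_p/(N_p/N_s)² = 615/12.4² = 4.00 Ω.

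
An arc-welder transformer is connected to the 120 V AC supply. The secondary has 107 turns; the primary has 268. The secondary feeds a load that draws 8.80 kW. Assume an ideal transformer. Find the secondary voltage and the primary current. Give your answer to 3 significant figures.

V_s = V_p × N_s/N_p = 120 × 107/268 = 47.910 V.
I_s = P/V_s = 8800/47.910 = 183.68 A.
I_p = I_s × N_s/N_p = 183.68 × 107/268 = 73.3 A.

V_s ≈ 47.9 V, I_p ≈ 73.3 A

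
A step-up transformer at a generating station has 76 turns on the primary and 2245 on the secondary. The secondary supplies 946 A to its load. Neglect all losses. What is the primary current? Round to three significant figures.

For an ideal transformer I_p/I_s = N_s/N_p, so I_p = 946 × 2245/76 = 27900 A.

I_p ≈ 27900 A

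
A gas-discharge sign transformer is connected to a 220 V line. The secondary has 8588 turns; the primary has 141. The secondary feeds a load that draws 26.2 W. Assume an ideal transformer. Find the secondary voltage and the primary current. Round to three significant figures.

V_s ≈ 13400 V, I_p ≈ 0.119 A

V_s = V_p × N_s/N_p = 220 × 8588/141 = 13400 V.
I_s = P/V_s = 26.2/13400 = 0.0019553 A.
I_p = I_s × N_s/N_p = 0.0019553 × 8588/141 = 0.119 A.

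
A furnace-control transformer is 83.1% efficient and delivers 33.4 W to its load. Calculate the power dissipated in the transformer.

P_loss ≈ 6.79 W

P_in = P_out/η = 33.4/0.831 = 40.1925 W.
P_loss = P_in − P_out = 40.1925 − 33.4 = 6.79 W.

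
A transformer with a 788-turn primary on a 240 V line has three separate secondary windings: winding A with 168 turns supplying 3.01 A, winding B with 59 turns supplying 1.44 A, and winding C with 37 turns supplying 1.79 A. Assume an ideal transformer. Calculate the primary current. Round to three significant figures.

V_A = 240 × 168/788 = 51.168 V; V_B = 240 × 59/788 = 17.970 V; V_C = 240 × 37/788 = 11.269 V.
P_out = V_A I_A + V_B I_B + V_C I_C = 51.168×3.01 + 17.970×1.44 + 11.269×1.79 = 154.01 + 25.876 + 20.172 = 200.06 W.
Ideal ⇒ P_in = P_out, so I_p = P_out/V_p = 200.06/240 = 0.834 A.

I_p ≈ 0.834 A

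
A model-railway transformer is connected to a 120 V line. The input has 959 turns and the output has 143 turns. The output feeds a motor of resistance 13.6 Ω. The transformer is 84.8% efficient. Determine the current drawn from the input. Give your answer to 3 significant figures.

V_out = 120 × 143/959 = 17.894 V.
I_out = V_out/R = 17.894/13.6 = 1.3157 A.
P_out = V_out I_out = 17.894 × 1.3157 = 23.543 W.
P_in = P_out/η = 23.543/0.848 = 27.763 W.
I_in = P_in/V_in = 27.763/120 = 0.231 A.

I_in ≈ 0.231 A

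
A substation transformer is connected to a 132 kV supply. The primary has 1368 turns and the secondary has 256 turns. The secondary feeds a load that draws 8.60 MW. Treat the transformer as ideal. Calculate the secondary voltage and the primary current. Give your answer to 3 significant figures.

V_s ≈ 24700 V, I_p ≈ 65.2 A

V_s = V_p × N_s/N_p = 132000 × 256/1368 = 24702 V.
I_s = P/V_s = 8.60×10^6/24702 = 348.15 A.
I_p = I_s × N_s/N_p = 348.15 × 256/1368 = 65.2 A.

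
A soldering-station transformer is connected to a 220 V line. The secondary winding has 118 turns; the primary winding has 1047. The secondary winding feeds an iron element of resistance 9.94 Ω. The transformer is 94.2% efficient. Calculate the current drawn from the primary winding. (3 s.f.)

I_p ≈ 0.298 A

V_s = 220 × 118/1047 = 24.795 V.
I_s = V_s/R = 24.795/9.94 = 2.4944 A.
P_out = V_s I_s = 24.795 × 2.4944 = 61.849 W.
P_in = P_out/η = 61.849/0.942 = 65.657 W.
I_p = P_in/V_p = 65.657/220 = 0.298 A.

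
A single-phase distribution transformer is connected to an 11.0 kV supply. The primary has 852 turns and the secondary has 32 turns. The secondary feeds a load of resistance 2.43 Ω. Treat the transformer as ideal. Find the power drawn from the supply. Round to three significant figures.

V_s = V_p × N_s/N_p = 11000 × 32/852 = 413.15 V.
I_s = V_s/R = 413.15/2.43 = 170.02 A.
I_p = I_s × N_s/N_p = 170.02 × 32/852 = 6.3857 A.
P = V_p I_p = 11000 × 6.3857 = 70200 W.

P ≈ 70200 W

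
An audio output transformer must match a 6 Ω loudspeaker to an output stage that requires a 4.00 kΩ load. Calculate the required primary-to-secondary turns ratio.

N_p/N_s ≈ 25.8

Z_p/Z_s = (N_p/N_s)², so N_p/N_s = √(4000/6) = √667 = 25.8.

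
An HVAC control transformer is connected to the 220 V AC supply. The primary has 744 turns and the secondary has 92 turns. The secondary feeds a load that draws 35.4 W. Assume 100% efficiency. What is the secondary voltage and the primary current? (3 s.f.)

V_s ≈ 27.2 V, I_p ≈ 0.161 A

V_s = V_p × N_s/N_p = 220 × 92/744 = 27.204 V.
I_s = P/V_s = 35.4/27.204 = 1.3013 A.
I_p = I_s × N_s/N_p = 1.3013 × 92/744 = 0.161 A.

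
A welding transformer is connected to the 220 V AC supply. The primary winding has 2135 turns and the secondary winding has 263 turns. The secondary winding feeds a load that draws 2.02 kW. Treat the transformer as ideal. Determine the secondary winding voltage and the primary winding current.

V_s = V_p × N_s/N_p = 220 × 263/2135 = 27.101 V.
I_s = P/V_s = 2020/27.101 = 74.537 A.
I_p = I_s × N_s/N_p = 74.537 × 263/2135 = 9.18 A.

V_s ≈ 27.1 V, I_p ≈ 9.18 A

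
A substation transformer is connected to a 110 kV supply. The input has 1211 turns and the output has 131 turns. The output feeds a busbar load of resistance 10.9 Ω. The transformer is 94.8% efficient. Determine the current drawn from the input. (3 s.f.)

I_in ≈ 125 A

V_out = 110000 × 131/1211 = 11899 V.
I_out = V_out/R = 11899/10.9 = 1091.7 A.
P_out = V_out I_out = 11899 × 1091.7 = 1.2990×10^7 W.
P_in = P_out/η = 1.2990×10^7/0.948 = 1.3703×10^7 W.
I_in = P_in/V_in = 1.3703×10^7/110000 = 125 A.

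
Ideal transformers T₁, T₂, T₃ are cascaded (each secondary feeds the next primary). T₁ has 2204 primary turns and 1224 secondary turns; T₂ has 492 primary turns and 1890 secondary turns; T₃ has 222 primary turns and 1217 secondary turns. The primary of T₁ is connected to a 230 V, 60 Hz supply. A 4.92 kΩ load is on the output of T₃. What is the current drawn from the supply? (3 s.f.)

After T₁: V = 230.00 × 1224/2204 = 127.73 V.
After T₂: V = 127.73 × 1890/492 = 490.68 V.
After T₃: V = 490.68 × 1217/222 = 2689.9 V.
I_load = 2689.9/4920 = 0.54672 A, so P_out = 2689.9 × 0.54672 = 1470.6 W.
All ideal ⇒ P_in = P_out, so I_supply = 1470.6/230 = 6.39 A.

I_supply ≈ 6.39 A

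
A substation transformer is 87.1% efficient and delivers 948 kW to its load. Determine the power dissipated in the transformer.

P_in = P_out/η = 948000/0.871 = 1.08840×10^6 W.
P_loss = P_in − P_out = 1.08840×10^6 − 948000 = 140000 W.

P_loss ≈ 140000 W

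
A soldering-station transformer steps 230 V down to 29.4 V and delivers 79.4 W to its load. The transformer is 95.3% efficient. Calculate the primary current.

P_in = P_out/η = 79.4/0.953 = 83.316 W.
I_p = P_in/V_p = 83.316/230 = 0.362 A.

I_p ≈ 0.362 A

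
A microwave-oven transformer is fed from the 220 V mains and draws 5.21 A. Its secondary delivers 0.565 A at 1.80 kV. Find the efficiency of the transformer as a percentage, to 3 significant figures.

η ≈ 88.7%

P_in = 220 × 5.21 = 1146.20 W.
P_out = 1800 × 0.565 = 1017.00 W.
η = P_out/P_in = 1017.00/1146.20 = 0.887.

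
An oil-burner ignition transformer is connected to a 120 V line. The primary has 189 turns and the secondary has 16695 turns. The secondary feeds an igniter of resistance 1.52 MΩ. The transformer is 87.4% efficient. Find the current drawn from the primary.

I_p ≈ 0.705 A

V_s = 120 × 16695/189 = 10600 V.
I_s = V_s/R = 10600/(1.52×10^6) = 0.0069737 A.
P_out = V_s I_s = 10600 × 0.0069737 = 73.921 W.
P_in = P_out/η = 73.921/0.874 = 84.578 W.
I_p = P_in/V_p = 84.578/120 = 0.705 A.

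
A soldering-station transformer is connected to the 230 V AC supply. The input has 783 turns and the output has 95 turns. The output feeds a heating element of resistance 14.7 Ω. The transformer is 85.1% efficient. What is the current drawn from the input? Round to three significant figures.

I_in ≈ 0.271 A

V_out = 230 × 95/783 = 27.905 V.
I_out = V_out/R = 27.905/14.7 = 1.8983 A.
P_out = V_out I_out = 27.905 × 1.8983 = 52.974 W.
P_in = P_out/η = 52.974/0.851 = 62.249 W.
I_in = P_in/V_in = 62.249/230 = 0.271 A.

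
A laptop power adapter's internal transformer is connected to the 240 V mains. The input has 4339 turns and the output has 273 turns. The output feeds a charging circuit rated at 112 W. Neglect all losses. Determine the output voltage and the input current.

V_out ≈ 15.1 V, I_in ≈ 0.467 A

V_out = V_in × N_out/N_in = 240 × 273/4339 = 15.100 V.
I_out = P/V_out = 112/15.100 = 7.4171 A.
I_in = I_out × N_out/N_in = 7.4171 × 273/4339 = 0.467 A.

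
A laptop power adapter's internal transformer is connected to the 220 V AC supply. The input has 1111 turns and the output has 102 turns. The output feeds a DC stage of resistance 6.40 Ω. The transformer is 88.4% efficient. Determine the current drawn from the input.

I_in ≈ 0.328 A

V_out = 220 × 102/1111 = 20.198 V.
I_out = V_out/R = 20.198/6.40 = 3.1559 A.
P_out = V_out I_out = 20.198 × 3.1559 = 63.744 W.
P_in = P_out/η = 63.744/0.884 = 72.108 W.
I_in = P_in/V_in = 72.108/220 = 0.328 A.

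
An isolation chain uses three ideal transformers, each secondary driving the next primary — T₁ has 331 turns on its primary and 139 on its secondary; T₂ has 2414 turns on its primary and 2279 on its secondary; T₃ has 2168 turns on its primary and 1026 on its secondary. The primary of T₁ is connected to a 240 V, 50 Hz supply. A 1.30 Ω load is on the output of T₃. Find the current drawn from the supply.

Secondary of T₁: V = 240.00 × 139/331 = 100.79 V.
Secondary of T₂: V = 100.79 × 2279/2414 = 95.149 V.
Secondary of T₃: V = 95.149 × 1026/2168 = 45.029 V.
I_load = 45.029/1.30 = 34.638 A, so P_out = 45.029 × 34.638 = 1559.7 W.
All ideal ⇒ P_in = P_out, so I_supply = 1559.7/240 = 6.50 A.

I_supply ≈ 6.50 A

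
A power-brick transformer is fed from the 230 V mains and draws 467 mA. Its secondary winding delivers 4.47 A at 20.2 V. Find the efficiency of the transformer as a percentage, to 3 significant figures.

P_in = 230 × 0.467 = 107.410 W.
P_out = 20.2 × 4.47 = 90.2940 W.
η = P_out/P_in = 90.2940/107.410 = 0.841.

η ≈ 84.1%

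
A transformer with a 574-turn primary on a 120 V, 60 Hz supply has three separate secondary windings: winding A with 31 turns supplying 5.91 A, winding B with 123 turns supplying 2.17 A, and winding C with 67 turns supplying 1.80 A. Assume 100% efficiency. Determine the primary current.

I_p ≈ 0.994 A

V_A = 120 × 31/574 = 6.4808 V; V_B = 120 × 123/574 = 25.714 V; V_C = 120 × 67/574 = 14.007 V.
P_out = V_A I_A + V_B I_B + V_C I_C = 6.4808×5.91 + 25.714×2.17 + 14.007×1.80 = 38.302 + 55.800 + 25.213 = 119.31 W.
Ideal ⇒ P_in = P_out, so I_p = P_out/V_p = 119.31/120 = 0.994 A.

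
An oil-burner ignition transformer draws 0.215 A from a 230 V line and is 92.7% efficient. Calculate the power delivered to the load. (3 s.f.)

P_in = V_in I_in = 230 × 0.215 = 49.450 W.
P_out = η P_in = 0.927 × 49.450 = 45.8 W.

P_out ≈ 45.8 W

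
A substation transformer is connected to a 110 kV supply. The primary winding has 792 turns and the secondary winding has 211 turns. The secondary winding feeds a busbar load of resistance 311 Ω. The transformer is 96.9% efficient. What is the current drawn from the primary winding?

V_s = 110000 × 211/792 = 29306 V.
I_s = V_s/R = 29306/311 = 94.230 A.
P_out = V_s I_s = 29306 × 94.230 = 2.7615×10^6 W.
P_in = P_out/η = 2.7615×10^6/0.969 = 2.8498×10^6 W.
I_p = P_in/V_p = 2.8498×10^6/110000 = 25.9 A.

I_p ≈ 25.9 A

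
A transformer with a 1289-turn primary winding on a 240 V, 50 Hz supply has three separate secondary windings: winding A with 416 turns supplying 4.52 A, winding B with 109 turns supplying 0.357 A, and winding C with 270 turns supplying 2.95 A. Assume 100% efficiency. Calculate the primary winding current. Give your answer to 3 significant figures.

V_A = 240 × 416/1289 = 77.455 V; V_B = 240 × 109/1289 = 20.295 V; V_C = 240 × 270/1289 = 50.272 V.
P_out = V_A I_A + V_B I_B + V_C I_C = 77.455×4.52 + 20.295×0.357 + 50.272×2.95 = 350.10 + 7.2452 + 148.30 = 505.64 W.
Ideal ⇒ P_in = P_out, so I_p = P_out/V_p = 505.64/240 = 2.11 A.

I_p ≈ 2.11 A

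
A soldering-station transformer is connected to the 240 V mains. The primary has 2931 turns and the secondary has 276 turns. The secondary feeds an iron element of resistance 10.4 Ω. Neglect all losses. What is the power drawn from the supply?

P ≈ 49.1 W

V_s = V_p × N_s/N_p = 240 × 276/2931 = 22.600 V.
I_s = V_s/R = 22.600/10.4 = 2.1731 A.
I_p = I_s × N_s/N_p = 2.1731 × 276/2931 = 0.20463 A.
P = V_p I_p = 240 × 0.20463 = 49.1 W.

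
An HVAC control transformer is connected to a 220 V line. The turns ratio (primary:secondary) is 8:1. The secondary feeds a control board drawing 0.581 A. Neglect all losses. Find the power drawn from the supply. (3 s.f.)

P ≈ 16.0 W

I_p = I_s × N_s/N_p = 0.581 × 1/8 = 0.072625 A.
P = V_p I_p = 220 × 0.072625 = 16.0 W.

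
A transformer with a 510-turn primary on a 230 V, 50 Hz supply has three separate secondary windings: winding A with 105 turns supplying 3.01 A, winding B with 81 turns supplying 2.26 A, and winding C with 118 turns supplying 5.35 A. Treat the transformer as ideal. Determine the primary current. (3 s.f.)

V_A = 230 × 105/510 = 47.353 V; V_B = 230 × 81/510 = 36.529 V; V_C = 230 × 118/510 = 53.216 V.
P_out = V_A I_A + V_B I_B + V_C I_C = 47.353×3.01 + 36.529×2.26 + 53.216×5.35 = 142.53 + 82.556 + 284.70 = 509.79 W.
Ideal ⇒ P_in = P_out, so I_p = P_out/V_p = 509.79/230 = 2.22 A.

I_p ≈ 2.22 A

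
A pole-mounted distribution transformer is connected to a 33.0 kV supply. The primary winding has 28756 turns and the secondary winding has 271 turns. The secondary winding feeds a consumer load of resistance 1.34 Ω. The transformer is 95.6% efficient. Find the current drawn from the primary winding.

I_p ≈ 2.29 A

V_s = 33000 × 271/28756 = 311.00 V.
I_s = V_s/R = 311.00/1.34 = 232.09 A.
P_out = V_s I_s = 311.00 × 232.09 = 72178 W.
P_in = P_out/η = 72178/0.956 = 75500 W.
I_p = P_in/V_p = 75500/33000 = 2.29 A.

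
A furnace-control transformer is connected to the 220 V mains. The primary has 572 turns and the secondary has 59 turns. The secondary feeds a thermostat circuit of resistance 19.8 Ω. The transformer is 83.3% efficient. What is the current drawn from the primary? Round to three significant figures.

V_s = 220 × 59/572 = 22.692 V.
I_s = V_s/R = 22.692/19.8 = 1.1461 A.
P_out = V_s I_s = 22.692 × 1.1461 = 26.007 W.
P_in = P_out/η = 26.007/0.833 = 31.221 W.
I_p = P_in/V_p = 31.221/220 = 0.142 A.

I_p ≈ 0.142 A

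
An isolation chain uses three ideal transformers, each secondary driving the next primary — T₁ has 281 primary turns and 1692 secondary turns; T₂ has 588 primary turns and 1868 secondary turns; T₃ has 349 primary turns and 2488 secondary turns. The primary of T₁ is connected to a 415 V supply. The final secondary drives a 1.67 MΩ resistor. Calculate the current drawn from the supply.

After T₁: V = 415.00 × 1692/281 = 2498.9 V.
After T₂: V = 2498.9 × 1868/588 = 7938.6 V.
After T₃: V = 7938.6 × 2488/349 = 56594 V.
I_load = 56594/(1.67×10^6) = 0.033888 A, so P_out = 56594 × 0.033888 = 1917.9 W.
All ideal ⇒ P_in = P_out, so I_supply = 1917.9/415 = 4.62 A.

I_supply ≈ 4.62 A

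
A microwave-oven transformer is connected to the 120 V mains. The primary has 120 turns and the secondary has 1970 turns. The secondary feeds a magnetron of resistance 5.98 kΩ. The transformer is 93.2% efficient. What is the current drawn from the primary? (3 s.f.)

V_s = 120 × 1970/120 = 1970.0 V.
I_s = V_s/R = 1970.0/5980 = 0.32943 A.
P_out = V_s I_s = 1970.0 × 0.32943 = 648.98 W.
P_in = P_out/η = 648.98/0.932 = 696.33 W.
I_p = P_in/V_p = 696.33/120 = 5.80 A.

I_p ≈ 5.80 A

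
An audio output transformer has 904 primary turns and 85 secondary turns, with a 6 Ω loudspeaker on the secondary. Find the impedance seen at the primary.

Z_p ≈ 679 Ω

Z_p = (N_p/N_s)² × Z_s = (904/85)² × 6 = 679 Ω.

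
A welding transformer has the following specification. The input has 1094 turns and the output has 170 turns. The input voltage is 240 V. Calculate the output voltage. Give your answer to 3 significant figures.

V_out ≈ 37.3 V

V_out/V_in = N_out/N_in, so V_out = 240 × 170/1094 = 37.3 V.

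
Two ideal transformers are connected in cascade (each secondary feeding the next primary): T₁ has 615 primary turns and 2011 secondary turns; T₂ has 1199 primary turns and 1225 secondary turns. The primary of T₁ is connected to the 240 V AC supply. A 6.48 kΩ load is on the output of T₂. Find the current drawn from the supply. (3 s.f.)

Secondary of T₁: V = 240.00 × 2011/615 = 784.78 V.
Secondary of T₂: V = 784.78 × 1225/1199 = 801.80 V.
I_load = 801.80/6480 = 0.12373 A, so P_out = 801.80 × 0.12373 = 99.210 W.
All ideal ⇒ P_in = P_out, so I_supply = 99.210/240 = 0.413 A.

I_supply ≈ 0.413 A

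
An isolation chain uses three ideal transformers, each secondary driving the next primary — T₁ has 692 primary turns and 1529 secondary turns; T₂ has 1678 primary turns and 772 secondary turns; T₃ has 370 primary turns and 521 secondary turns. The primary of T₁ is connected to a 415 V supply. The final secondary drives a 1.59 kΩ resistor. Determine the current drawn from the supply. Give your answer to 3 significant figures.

I_supply ≈ 0.535 A

Secondary of T₁: V = 415.00 × 1529/692 = 916.96 V.
Secondary of T₂: V = 916.96 × 772/1678 = 421.87 V.
Secondary of T₃: V = 421.87 × 521/370 = 594.03 V.
I_load = 594.03/1590 = 0.37361 A, so P_out = 594.03 × 0.37361 = 221.93 W.
All ideal ⇒ P_in = P_out, so I_supply = 221.93/415 = 0.535 A.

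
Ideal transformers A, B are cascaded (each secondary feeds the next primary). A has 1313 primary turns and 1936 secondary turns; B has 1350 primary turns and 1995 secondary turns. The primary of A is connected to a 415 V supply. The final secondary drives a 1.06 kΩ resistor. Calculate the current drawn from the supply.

I_supply ≈ 1.86 A

After A: V = 415.00 × 1936/1313 = 611.91 V.
After B: V = 611.91 × 1995/1350 = 904.27 V.
I_load = 904.27/1060 = 0.85308 A, so P_out = 904.27 × 0.85308 = 771.42 W.
All ideal ⇒ P_in = P_out, so I_supply = 771.42/415 = 1.86 A.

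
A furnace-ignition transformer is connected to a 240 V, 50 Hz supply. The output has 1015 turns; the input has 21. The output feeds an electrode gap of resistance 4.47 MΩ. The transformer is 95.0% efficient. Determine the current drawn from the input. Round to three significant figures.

I_in ≈ 0.132 A

V_out = 240 × 1015/21 = 11600 V.
I_out = V_out/R = 11600/(4.47×10^6) = 0.0025951 A.
P_out = V_out I_out = 11600 × 0.0025951 = 30.103 W.
P_in = P_out/η = 30.103/0.950 = 31.687 W.
I_in = P_in/V_in = 31.687/240 = 0.132 A.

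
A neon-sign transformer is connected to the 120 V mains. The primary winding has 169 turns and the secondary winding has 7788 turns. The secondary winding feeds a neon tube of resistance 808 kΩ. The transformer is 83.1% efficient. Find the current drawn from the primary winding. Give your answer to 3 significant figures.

I_p ≈ 0.380 A

V_s = 120 × 7788/169 = 5529.9 V.
I_s = V_s/R = 5529.9/808000 = 0.0068440 A.
P_out = V_s I_s = 5529.9 × 0.0068440 = 37.847 W.
P_in = P_out/η = 37.847/0.831 = 45.544 W.
I_p = P_in/V_p = 45.544/120 = 0.380 A.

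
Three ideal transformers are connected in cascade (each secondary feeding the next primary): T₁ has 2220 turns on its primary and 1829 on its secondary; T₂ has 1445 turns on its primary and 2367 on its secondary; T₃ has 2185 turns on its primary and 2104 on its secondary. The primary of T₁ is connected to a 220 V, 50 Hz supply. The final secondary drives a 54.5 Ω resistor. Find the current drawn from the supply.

I_supply ≈ 6.82 A

Secondary of T₁: V = 220.00 × 1829/2220 = 181.25 V.
Secondary of T₂: V = 181.25 × 2367/1445 = 296.90 V.
Secondary of T₃: V = 296.90 × 2104/2185 = 285.90 V.
I_load = 285.90/54.5 = 5.2458 A, so P_out = 285.90 × 5.2458 = 1499.8 W.
All ideal ⇒ P_in = P_out, so I_supply = 1499.8/220 = 6.82 A.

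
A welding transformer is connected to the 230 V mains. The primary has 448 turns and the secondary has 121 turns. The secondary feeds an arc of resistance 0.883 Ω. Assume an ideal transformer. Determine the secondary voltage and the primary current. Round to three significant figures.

V_s = V_p × N_s/N_p = 230 × 121/448 = 62.121 V.
I_s = V_s/R = 62.121/0.883 = 70.352 A.
I_p = I_s × N_s/N_p = 70.352 × 121/448 = 19.0 A.

V_s ≈ 62.1 V, I_p ≈ 19.0 A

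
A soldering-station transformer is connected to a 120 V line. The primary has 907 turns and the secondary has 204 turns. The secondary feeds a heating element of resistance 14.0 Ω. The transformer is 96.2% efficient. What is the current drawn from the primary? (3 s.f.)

V_s = 120 × 204/907 = 26.990 V.
I_s = V_s/R = 26.990/14.0 = 1.9279 A.
P_out = V_s I_s = 26.990 × 1.9279 = 52.033 W.
P_in = P_out/η = 52.033/0.962 = 54.089 W.
I_p = P_in/V_p = 54.089/120 = 0.451 A.

I_p ≈ 0.451 A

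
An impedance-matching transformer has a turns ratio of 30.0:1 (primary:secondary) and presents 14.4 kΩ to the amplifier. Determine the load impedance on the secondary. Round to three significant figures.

Z_s = Z_p/(N_p/N_s)² = 14400/30.0² = 16.0 Ω.

Z_s ≈ 16.0 Ω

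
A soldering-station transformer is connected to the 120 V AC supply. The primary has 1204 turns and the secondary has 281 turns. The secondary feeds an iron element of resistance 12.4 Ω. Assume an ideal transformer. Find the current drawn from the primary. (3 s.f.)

V_s = V_p × N_s/N_p = 120 × 281/1204 = 28.007 V.
I_s = V_s/R = 28.007/12.4 = 2.2586 A.
For an ideal transformer I_p N_p = I_s N_s, so I_p = 2.2586 × 281/1204 = 0.527 A.

I_p ≈ 0.527 A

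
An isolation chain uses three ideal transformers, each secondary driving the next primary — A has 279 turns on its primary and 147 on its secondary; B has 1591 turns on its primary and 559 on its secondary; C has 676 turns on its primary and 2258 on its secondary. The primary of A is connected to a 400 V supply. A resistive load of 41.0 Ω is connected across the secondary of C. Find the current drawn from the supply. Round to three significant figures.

After A: V = 400.00 × 147/279 = 210.75 V.
After B: V = 210.75 × 559/1591 = 74.048 V.
After C: V = 74.048 × 2258/676 = 247.34 V.
I_load = 247.34/41.0 = 6.0327 A, so P_out = 247.34 × 6.0327 = 1492.1 W.
All ideal ⇒ P_in = P_out, so I_supply = 1492.1/400 = 3.73 A.

I_supply ≈ 3.73 A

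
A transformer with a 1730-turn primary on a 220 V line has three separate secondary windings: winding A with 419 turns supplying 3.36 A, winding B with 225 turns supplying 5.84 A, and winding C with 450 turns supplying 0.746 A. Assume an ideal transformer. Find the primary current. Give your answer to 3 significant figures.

I_p ≈ 1.77 A

V_A = 220 × 419/1730 = 53.283 V; V_B = 220 × 225/1730 = 28.613 V; V_C = 220 × 450/1730 = 57.225 V.
P_out = V_A I_A + V_B I_B + V_C I_C = 53.283×3.36 + 28.613×5.84 + 57.225×0.746 = 179.03 + 167.10 + 42.690 = 388.82 W.
Ideal ⇒ P_in = P_out, so I_p = P_out/V_p = 388.82/220 = 1.77 A.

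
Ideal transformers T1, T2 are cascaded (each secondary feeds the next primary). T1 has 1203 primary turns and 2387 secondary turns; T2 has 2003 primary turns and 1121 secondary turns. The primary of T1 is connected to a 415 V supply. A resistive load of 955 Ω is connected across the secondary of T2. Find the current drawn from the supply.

After T1: V = 415.00 × 2387/1203 = 823.45 V.
After T2: V = 823.45 × 1121/2003 = 460.85 V.
I_load = 460.85/955 = 0.48257 A, so P_out = 460.85 × 0.48257 = 222.39 W.
All ideal ⇒ P_in = P_out, so I_supply = 222.39/415 = 0.536 A.

I_supply ≈ 0.536 A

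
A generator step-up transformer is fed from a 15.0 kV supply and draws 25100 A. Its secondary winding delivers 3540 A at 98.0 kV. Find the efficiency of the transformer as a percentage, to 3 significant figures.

η ≈ 92.1%

P_in = 15000 × 25100 = 3.76500×10^8 W.
P_out = 98000 × 3540 = 3.46920×10^8 W.
η = P_out/P_in = 3.46920×10^8/(3.76500×10^8) = 0.921.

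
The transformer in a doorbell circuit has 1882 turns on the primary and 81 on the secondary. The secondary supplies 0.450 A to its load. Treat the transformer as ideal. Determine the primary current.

For an ideal transformer I_p/I_s = N_s/N_p, so I_p = 0.450 × 81/1882 = 0.0194 A.

I_p ≈ 0.0194 A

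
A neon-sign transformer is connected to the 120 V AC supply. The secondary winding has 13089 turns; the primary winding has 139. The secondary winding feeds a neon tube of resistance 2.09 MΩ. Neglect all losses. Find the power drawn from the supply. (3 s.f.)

P ≈ 61.1 W

V_s = V_p × N_s/N_p = 120 × 13089/139 = 11300 V.
I_s = V_s/R = 11300/(2.09×10^6) = 0.0054066 A.
I_p = I_s × N_s/N_p = 0.0054066 × 13089/139 = 0.50912 A.
P = V_p I_p = 120 × 0.50912 = 61.1 W.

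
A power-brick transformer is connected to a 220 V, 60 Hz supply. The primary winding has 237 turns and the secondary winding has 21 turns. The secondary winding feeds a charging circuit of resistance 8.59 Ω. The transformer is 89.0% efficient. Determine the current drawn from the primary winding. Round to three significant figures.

V_s = 220 × 21/237 = 19.494 V.
I_s = V_s/R = 19.494/8.59 = 2.2693 A.
P_out = V_s I_s = 19.494 × 2.2693 = 44.238 W.
P_in = P_out/η = 44.238/0.890 = 49.705 W.
I_p = P_in/V_p = 49.705/220 = 0.226 A.

I_p ≈ 0.226 A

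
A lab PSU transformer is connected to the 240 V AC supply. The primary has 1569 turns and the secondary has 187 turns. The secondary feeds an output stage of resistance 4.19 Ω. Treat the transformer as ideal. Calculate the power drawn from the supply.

P ≈ 195 W

V_s = V_p × N_s/N_p = 240 × 187/1569 = 28.604 V.
I_s = V_s/R = 28.604/4.19 = 6.8268 A.
I_p = I_s × N_s/N_p = 6.8268 × 187/1569 = 0.81364 A.
P = V_p I_p = 240 × 0.81364 = 195 W.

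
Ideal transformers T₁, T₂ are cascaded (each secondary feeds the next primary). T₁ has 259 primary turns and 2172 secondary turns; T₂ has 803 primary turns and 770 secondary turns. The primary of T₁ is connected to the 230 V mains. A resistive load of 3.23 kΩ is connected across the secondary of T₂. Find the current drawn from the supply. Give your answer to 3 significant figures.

After T₁: V = 230.00 × 2172/259 = 1928.8 V.
After T₂: V = 1928.8 × 770/803 = 1849.5 V.
I_load = 1849.5/3230 = 0.57261 A, so P_out = 1849.5 × 0.57261 = 1059.1 W.
All ideal ⇒ P_in = P_out, so I_supply = 1059.1/230 = 4.60 A.

I_supply ≈ 4.60 A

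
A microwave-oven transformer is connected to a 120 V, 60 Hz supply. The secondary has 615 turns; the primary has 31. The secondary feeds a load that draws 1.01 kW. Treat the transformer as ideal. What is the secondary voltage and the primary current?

V_s = V_p × N_s/N_p = 120 × 615/31 = 2380.6 V.
I_s = P/V_s = 1010/2380.6 = 0.42425 A.
I_p = I_s × N_s/N_p = 0.42425 × 615/31 = 8.42 A.

V_s ≈ 2380 V, I_p ≈ 8.42 A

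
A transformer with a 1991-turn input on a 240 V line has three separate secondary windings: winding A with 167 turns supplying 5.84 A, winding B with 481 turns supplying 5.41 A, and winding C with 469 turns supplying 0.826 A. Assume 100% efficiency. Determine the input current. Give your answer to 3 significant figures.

V_A = 240 × 167/1991 = 20.131 V; V_B = 240 × 481/1991 = 57.981 V; V_C = 240 × 469/1991 = 56.534 V.
P_out = V_A I_A + V_B I_B + V_C I_C = 20.131×5.84 + 57.981×5.41 + 56.534×0.826 = 117.56 + 313.68 + 46.697 = 477.94 W.
Ideal ⇒ P_in = P_out, so I_in = P_out/V_in = 477.94/240 = 1.99 A.

I_in ≈ 1.99 A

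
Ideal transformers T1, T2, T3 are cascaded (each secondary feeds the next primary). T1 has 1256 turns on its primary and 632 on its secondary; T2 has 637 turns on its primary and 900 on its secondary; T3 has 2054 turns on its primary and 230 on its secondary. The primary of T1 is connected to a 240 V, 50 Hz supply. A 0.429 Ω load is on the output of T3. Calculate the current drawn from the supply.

Secondary of T1: V = 240.00 × 632/1256 = 120.76 V.
Secondary of T2: V = 120.76 × 900/637 = 170.62 V.
Secondary of T3: V = 170.62 × 230/2054 = 19.106 V.
I_load = 19.106/0.429 = 44.536 A, so P_out = 19.106 × 44.536 = 850.90 W.
All ideal ⇒ P_in = P_out, so I_supply = 850.90/240 = 3.55 A.

I_supply ≈ 3.55 A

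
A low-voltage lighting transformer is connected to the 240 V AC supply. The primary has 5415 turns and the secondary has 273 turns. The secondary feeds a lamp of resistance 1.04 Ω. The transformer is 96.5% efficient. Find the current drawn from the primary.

I_p ≈ 0.608 A

V_s = 240 × 273/5415 = 12.100 V.
I_s = V_s/R = 12.100/1.04 = 11.634 A.
P_out = V_s I_s = 12.100 × 11.634 = 140.77 W.
P_in = P_out/η = 140.77/0.965 = 145.88 W.
I_p = P_in/V_p = 145.88/240 = 0.608 A.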